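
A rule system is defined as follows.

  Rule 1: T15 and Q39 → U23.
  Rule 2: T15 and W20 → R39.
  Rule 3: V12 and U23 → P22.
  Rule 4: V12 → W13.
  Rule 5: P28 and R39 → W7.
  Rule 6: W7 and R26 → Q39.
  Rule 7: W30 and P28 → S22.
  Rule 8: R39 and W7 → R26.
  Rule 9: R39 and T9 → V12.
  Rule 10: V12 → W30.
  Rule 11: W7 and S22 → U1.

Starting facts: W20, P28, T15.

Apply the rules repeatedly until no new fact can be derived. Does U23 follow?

T15 and W20 hold, so R39 follows (Rule 2).
From P28 and R39, Rule 5 gives W7.
From R39 and W7, Rule 8 gives R26.
From W7 and R26, Rule 6 gives Q39.
T15 and Q39 hold, so U23 follows (Rule 1).

Yes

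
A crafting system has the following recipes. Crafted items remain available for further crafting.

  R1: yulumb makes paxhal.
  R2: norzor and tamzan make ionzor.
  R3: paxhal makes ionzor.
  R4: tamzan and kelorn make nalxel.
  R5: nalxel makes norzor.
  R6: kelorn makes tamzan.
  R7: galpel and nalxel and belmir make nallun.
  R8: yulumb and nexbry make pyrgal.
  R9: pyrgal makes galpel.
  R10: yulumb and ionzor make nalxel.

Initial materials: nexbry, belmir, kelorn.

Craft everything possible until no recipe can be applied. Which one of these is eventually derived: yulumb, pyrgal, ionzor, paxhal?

ionzor

Using R6, kelorn makes tamzan.
Using R4, tamzan and kelorn make nalxel.
Using R5, nalxel makes norzor.
norzor and tamzan → ionzor (R2).
paxhal would need yulumb (R1), but yulumb is never obtained. pyrgal would need yulumb and nexbry (R8), but yulumb is never obtained. No rule produces yulumb, and it is not given.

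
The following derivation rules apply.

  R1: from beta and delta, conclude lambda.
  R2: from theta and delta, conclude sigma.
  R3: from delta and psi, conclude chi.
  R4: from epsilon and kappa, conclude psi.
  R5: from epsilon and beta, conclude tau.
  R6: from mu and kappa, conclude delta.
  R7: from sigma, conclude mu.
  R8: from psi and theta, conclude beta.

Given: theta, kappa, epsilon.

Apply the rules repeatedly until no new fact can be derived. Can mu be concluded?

No

mu would need sigma (R7), but sigma is never established.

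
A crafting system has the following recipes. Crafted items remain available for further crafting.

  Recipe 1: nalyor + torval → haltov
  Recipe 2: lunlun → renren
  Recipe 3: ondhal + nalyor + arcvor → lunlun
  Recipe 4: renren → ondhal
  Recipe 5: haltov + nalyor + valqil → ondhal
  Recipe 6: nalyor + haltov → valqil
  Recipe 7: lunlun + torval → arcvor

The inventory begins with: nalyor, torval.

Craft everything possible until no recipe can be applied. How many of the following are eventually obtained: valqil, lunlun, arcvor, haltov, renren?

Using Recipe 1, nalyor and torval make haltov.
nalyor + haltov → valqil (Recipe 6).
valqil: reached.
lunlun would need ondhal, nalyor, and arcvor (Recipe 3), but arcvor is never obtained.
arcvor would need lunlun and torval (Recipe 7), but lunlun is never obtained.
haltov: reached.
renren would need lunlun (Recipe 2), but lunlun is never obtained.
Reached: valqil and haltov — 2 of the 5.

2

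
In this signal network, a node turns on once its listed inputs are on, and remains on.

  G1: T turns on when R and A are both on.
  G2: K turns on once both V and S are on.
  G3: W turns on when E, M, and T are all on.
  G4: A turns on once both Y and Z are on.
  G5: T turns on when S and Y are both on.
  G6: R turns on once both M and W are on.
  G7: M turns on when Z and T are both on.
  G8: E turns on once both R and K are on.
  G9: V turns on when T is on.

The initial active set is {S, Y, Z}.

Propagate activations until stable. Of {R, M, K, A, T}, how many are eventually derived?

4

S and Y are on, so T turns on (G5).
G4: Y and Z on → A on.
T is on, so V turns on (G9).
G7: Z and T on → M on.
G2: V and S on → K on.
R would need M and W (G6), but W never turns on.
M: reached.
K: reached.
A: reached.
T: reached.
Reached: M, K, A, and T — 4 of the 5.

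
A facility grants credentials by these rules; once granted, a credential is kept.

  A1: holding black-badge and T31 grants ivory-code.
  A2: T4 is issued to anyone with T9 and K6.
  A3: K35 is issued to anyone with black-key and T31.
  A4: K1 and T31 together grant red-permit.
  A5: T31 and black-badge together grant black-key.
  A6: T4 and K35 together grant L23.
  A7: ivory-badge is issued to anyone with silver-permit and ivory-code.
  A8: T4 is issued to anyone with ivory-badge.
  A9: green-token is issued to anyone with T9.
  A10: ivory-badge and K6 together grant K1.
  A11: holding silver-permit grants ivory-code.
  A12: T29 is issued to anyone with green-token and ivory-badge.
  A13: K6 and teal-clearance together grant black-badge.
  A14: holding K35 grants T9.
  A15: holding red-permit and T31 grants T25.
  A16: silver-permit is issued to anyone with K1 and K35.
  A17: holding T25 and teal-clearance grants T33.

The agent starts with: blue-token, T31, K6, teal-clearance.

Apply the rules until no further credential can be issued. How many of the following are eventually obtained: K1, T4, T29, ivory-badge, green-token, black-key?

Holding K6 and teal-clearance grants black-badge (A13).
Holding T31 and black-badge grants black-key (A5).
Holding black-key and T31 grants K35 (A3).
Holding K35 grants T9 (A14).
Holding T9 grants green-token (A9).
Holding T9 and K6 grants T4 (A2).
K1 would need ivory-badge and K6 (A10), but ivory-badge is never granted.
T4: reached.
T29 would need green-token and ivory-badge (A12), but ivory-badge is never granted.
ivory-badge would need silver-permit and ivory-code (A7), but silver-permit is never granted.
green-token: reached.
black-key: reached.
Reached: T4, green-token, and black-key — 3 of the 6.

3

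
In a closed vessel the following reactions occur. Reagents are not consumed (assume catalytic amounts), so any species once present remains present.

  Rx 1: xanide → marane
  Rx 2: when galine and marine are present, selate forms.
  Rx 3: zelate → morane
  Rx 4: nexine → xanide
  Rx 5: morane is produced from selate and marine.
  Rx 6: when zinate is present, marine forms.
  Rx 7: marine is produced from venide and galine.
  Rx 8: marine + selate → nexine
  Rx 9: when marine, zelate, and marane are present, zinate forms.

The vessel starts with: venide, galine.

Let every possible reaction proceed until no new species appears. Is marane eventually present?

Yes

venide and galine present → marine forms (Rx 7).
galine and marine present → selate forms (Rx 2).
marine and selate present → nexine forms (Rx 8).
nexine present → xanide forms (Rx 4).
xanide present → marane forms (Rx 1).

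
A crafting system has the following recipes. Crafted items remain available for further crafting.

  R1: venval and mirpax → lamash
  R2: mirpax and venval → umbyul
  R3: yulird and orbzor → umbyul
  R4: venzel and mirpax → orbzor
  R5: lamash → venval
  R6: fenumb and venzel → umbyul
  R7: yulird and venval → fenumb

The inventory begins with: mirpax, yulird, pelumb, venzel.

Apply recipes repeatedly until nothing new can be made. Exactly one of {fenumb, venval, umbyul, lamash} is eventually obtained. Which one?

Using R4, venzel and mirpax make orbzor.
yulird and orbzor → umbyul (R3).
lamash would need venval and mirpax (R1), but venval is never obtained. venval would need lamash (R5), but lamash is never obtained. fenumb would need yulird and venval (R7), but venval is never obtained.

umbyul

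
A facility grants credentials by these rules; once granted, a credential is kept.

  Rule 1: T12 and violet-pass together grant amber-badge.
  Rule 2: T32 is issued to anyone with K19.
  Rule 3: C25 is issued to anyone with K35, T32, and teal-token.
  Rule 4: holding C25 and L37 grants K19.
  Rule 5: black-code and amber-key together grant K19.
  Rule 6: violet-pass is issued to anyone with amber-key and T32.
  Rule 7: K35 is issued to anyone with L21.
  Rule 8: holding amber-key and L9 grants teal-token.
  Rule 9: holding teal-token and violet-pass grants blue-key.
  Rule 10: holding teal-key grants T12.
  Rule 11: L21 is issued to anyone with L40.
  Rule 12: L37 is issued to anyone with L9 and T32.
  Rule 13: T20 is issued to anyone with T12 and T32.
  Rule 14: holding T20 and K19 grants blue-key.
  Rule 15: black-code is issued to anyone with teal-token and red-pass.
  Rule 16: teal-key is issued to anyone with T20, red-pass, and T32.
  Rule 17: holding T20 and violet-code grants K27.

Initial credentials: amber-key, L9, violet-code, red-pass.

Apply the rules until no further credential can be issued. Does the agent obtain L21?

L21 would need L40 (Rule 11), but L40 is never granted.

No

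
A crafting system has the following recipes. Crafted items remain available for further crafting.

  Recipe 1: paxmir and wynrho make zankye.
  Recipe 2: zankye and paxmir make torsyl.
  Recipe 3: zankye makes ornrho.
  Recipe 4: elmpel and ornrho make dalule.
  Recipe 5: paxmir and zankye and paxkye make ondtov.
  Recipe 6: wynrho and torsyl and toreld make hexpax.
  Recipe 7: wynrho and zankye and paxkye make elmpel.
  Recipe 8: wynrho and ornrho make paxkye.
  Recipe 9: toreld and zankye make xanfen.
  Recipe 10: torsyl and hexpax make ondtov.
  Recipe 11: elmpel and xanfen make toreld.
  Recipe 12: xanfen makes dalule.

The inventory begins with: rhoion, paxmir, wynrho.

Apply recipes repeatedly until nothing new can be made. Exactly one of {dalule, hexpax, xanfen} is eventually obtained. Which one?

paxmir and wynrho → zankye (Recipe 1).
zankye → ornrho (Recipe 3).
wynrho and ornrho → paxkye (Recipe 8).
Using Recipe 7, wynrho, zankye, and paxkye make elmpel.
elmpel and ornrho → dalule (Recipe 4).
hexpax would need wynrho, torsyl, and toreld (Recipe 6), but toreld is never obtained. xanfen would need toreld and zankye (Recipe 9), but toreld is never obtained.

dalule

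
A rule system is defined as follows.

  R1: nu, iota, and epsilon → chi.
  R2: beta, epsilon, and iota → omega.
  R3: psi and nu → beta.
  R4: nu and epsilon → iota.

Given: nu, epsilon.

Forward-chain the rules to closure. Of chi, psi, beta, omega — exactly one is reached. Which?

chi

nu and epsilon hold, so iota follows (R4).
nu, iota, and epsilon hold, so chi follows (R1).
omega would need beta, epsilon, and iota (R2), but beta is never established. beta would need psi and nu (R3), but psi is never established. No rule produces psi, and it is not given.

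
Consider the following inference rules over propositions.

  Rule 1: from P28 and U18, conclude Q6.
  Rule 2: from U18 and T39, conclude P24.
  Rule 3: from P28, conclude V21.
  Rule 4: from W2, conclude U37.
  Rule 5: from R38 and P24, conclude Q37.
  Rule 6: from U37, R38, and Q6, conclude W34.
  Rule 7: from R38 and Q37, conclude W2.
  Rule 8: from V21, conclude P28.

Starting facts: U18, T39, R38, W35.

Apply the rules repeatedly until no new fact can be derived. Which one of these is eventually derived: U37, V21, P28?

U37

U18 and T39 hold, so P24 follows (Rule 2).
R38 and P24 hold, so Q37 follows (Rule 5).
From R38 and Q37, Rule 7 gives W2.
W2 holds, so U37 follows (Rule 4).
P28 would need V21 (Rule 8), but V21 is never established. V21 would need P28 (Rule 3), but P28 is never established.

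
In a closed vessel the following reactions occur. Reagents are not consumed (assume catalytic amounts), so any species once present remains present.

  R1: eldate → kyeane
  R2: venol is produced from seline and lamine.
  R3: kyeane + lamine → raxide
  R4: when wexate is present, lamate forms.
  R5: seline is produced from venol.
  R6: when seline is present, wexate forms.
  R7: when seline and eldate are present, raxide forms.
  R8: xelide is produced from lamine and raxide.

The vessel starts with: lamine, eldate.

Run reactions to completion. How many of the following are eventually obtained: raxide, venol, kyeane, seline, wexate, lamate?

eldate present → kyeane forms (R1).
kyeane and lamine present → raxide forms (R3).
raxide: reached.
venol would need seline and lamine (R2), but seline never forms.
kyeane: reached.
seline would need venol (R5), but venol never forms.
wexate would need seline (R6), but seline never forms.
lamate would need wexate (R4), but wexate never forms.
Reached: raxide and kyeane — 2 of the 6.

2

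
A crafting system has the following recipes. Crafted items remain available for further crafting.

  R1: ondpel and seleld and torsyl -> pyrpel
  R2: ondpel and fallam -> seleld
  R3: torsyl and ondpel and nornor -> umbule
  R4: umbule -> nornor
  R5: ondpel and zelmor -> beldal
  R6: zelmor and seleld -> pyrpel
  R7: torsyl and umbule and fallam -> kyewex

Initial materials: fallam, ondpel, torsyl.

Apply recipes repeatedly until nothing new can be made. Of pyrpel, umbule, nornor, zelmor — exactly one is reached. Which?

Using R2, ondpel and fallam make seleld.
Using R1, ondpel, seleld, and torsyl make pyrpel.
nornor would need umbule (R4), but umbule is never obtained. No rule produces zelmor, and it is not given. umbule would need torsyl, ondpel, and nornor (R3), but nornor is never obtained.

pyrpel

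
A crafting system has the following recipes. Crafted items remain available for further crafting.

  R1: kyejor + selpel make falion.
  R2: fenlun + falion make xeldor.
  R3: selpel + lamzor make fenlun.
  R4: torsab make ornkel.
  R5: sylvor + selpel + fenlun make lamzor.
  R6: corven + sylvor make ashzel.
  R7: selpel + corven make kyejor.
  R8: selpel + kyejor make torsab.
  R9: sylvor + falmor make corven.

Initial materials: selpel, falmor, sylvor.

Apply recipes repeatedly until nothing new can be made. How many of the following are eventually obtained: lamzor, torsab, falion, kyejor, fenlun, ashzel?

sylvor + falmor → corven (R9).
Using R7, selpel and corven make kyejor.
corven + sylvor → ashzel (R6).
selpel + kyejor → torsab (R8).
Using R1, kyejor and selpel make falion.
lamzor would need sylvor, selpel, and fenlun (R5), but fenlun is never obtained.
torsab: reached.
falion: reached.
kyejor: reached.
fenlun would need selpel and lamzor (R3), but lamzor is never obtained.
ashzel: reached.
Reached: torsab, falion, kyejor, and ashzel — 4 of the 6.

4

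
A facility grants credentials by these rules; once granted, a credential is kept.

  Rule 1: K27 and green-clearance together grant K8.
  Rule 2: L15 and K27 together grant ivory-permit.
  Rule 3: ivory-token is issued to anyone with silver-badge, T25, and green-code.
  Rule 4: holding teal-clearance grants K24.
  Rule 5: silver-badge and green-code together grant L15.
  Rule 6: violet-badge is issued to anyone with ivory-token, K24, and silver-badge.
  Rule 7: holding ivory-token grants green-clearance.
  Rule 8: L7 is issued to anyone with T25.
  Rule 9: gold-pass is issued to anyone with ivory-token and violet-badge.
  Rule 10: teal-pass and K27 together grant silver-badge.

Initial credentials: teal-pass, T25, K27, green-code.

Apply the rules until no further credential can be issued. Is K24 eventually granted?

No

K24 would need teal-clearance (Rule 4), but teal-clearance is never granted.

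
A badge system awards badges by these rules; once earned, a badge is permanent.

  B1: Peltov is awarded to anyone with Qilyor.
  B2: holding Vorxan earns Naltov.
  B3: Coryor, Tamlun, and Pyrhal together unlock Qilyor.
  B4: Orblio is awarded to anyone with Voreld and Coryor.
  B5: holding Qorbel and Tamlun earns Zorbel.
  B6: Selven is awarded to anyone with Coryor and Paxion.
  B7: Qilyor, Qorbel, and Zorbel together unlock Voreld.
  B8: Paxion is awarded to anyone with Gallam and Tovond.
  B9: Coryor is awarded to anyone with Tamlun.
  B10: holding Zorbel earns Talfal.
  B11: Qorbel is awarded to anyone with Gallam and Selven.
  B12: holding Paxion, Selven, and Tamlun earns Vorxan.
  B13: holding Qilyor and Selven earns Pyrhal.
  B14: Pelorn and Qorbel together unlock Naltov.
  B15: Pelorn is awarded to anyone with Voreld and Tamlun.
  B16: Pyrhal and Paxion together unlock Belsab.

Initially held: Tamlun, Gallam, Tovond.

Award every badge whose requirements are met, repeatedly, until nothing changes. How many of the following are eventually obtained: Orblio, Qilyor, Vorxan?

With Tamlun, Coryor is earned (B9).
With Gallam and Tovond, Paxion is earned (B8).
With Coryor and Paxion, Selven is earned (B6).
With Paxion, Selven, and Tamlun, Vorxan is earned (B12).
Orblio would need Voreld and Coryor (B4), but Voreld is never earned.
Qilyor would need Coryor, Tamlun, and Pyrhal (B3), but Pyrhal is never earned.
Vorxan: reached.
Reached: Vorxan — 1 of the 3.

1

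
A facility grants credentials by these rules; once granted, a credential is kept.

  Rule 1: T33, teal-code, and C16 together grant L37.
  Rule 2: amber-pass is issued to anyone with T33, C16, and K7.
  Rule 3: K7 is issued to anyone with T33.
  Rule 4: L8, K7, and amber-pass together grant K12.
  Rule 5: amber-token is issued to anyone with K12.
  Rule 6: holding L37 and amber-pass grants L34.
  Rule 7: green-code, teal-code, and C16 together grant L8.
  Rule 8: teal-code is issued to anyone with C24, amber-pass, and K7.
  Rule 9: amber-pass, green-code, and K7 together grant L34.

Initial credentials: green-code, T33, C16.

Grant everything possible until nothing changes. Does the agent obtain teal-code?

teal-code would need C24, amber-pass, and K7 (Rule 8), but C24 is never granted.

No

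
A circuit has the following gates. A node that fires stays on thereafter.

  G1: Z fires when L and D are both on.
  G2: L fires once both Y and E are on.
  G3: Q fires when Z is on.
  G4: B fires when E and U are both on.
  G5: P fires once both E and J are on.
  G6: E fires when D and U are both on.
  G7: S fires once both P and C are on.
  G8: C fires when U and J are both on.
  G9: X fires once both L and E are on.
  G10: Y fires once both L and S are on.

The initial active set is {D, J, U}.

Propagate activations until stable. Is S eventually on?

Yes

G8: U and J on → C on.
D and U are on, so E fires (G6).
E and J are on, so P fires (G5).
P and C are on, so S fires (G7).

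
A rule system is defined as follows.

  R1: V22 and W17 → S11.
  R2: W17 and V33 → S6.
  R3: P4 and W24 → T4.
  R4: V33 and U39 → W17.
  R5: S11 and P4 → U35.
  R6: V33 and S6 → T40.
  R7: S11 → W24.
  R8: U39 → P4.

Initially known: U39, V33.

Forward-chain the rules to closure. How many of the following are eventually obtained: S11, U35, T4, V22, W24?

S11 would need V22 and W17 (R1), but V22 is never established.
U35 would need S11 and P4 (R5), but S11 is never established.
T4 would need P4 and W24 (R3), but W24 is never established.
No rule produces V22, and it is not given.
W24 would need S11 (R7), but S11 is never established.
None of the 5 are reached.

0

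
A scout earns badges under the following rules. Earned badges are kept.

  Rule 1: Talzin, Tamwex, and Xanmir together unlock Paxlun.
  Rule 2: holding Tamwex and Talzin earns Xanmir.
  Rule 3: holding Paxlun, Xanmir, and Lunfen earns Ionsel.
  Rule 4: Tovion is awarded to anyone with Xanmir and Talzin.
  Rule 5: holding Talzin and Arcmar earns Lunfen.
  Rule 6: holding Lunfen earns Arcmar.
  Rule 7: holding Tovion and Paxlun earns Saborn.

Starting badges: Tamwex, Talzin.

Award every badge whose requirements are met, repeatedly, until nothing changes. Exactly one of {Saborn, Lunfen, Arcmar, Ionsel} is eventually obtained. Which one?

With Tamwex and Talzin, Xanmir is earned (Rule 2).
With Talzin, Tamwex, and Xanmir, Paxlun is earned (Rule 1).
With Xanmir and Talzin, Tovion is earned (Rule 4).
With Tovion and Paxlun, Saborn is earned (Rule 7).
Ionsel would need Paxlun, Xanmir, and Lunfen (Rule 3), but Lunfen is never earned. Arcmar would need Lunfen (Rule 6), but Lunfen is never earned. Lunfen would need Talzin and Arcmar (Rule 5), but Arcmar is never earned.

Saborn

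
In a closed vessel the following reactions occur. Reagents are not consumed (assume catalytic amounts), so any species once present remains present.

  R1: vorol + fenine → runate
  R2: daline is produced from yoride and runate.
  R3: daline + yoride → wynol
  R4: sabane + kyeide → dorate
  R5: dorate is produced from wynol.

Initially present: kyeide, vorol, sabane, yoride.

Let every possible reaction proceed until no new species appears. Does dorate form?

Yes

sabane and kyeide present → dorate forms (R4).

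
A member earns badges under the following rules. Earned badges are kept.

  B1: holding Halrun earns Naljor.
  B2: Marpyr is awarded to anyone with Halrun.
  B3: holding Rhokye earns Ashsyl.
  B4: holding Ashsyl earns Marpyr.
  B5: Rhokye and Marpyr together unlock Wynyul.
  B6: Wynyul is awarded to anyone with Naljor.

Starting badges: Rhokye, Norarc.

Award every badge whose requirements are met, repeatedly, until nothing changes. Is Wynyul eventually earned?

With Rhokye, Ashsyl is earned (B3).
With Ashsyl, Marpyr is earned (B4).
With Rhokye and Marpyr, Wynyul is earned (B5).

Yes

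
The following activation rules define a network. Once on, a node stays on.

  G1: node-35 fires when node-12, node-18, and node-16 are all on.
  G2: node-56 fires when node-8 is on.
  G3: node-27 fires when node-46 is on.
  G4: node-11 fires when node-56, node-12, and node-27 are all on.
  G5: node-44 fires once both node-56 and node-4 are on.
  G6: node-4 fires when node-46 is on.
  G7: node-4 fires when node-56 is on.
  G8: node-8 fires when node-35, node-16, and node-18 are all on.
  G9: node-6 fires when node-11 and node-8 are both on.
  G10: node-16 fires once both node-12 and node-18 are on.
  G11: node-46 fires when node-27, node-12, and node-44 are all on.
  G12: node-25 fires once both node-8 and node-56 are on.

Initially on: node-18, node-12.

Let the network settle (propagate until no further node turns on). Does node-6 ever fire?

node-6 would need node-11 and node-8 (G9), but node-11 never turns on.

No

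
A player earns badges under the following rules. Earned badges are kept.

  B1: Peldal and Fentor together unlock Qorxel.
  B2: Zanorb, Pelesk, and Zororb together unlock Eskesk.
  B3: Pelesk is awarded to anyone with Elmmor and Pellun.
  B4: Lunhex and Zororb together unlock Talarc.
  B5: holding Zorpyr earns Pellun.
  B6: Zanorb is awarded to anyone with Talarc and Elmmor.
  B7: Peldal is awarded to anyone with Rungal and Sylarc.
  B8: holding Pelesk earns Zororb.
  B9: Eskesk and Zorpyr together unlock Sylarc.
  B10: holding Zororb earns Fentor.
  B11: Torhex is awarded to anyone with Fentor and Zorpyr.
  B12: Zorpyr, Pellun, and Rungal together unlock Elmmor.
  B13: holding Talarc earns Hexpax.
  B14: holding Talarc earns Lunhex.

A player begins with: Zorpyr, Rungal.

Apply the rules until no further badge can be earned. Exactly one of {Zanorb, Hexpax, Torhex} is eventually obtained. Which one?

Torhex

With Zorpyr, Pellun is earned (B5).
With Zorpyr, Pellun, and Rungal, Elmmor is earned (B12).
With Elmmor and Pellun, Pelesk is earned (B3).
With Pelesk, Zororb is earned (B8).
With Zororb, Fentor is earned (B10).
With Fentor and Zorpyr, Torhex is earned (B11).
Zanorb would need Talarc and Elmmor (B6), but Talarc is never earned. Hexpax would need Talarc (B13), but Talarc is never earned.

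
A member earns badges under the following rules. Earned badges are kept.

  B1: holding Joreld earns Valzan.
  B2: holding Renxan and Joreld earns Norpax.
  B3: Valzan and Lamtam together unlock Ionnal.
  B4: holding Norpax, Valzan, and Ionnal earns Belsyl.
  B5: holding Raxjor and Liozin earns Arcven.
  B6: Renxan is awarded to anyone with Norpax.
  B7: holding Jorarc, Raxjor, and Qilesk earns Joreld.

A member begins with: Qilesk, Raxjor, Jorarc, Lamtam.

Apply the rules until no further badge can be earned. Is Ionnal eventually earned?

With Jorarc, Raxjor, and Qilesk, Joreld is earned (B7).
With Joreld, Valzan is earned (B1).
With Valzan and Lamtam, Ionnal is earned (B3).

Yes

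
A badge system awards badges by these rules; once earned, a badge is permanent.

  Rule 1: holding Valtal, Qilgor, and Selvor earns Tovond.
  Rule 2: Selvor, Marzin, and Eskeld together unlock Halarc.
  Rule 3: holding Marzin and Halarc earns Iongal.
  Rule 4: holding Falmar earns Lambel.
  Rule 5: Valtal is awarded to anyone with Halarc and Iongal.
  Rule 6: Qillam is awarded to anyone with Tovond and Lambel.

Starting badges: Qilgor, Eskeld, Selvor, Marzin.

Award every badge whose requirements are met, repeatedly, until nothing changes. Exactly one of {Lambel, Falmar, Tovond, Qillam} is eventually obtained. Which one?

With Selvor, Marzin, and Eskeld, Halarc is earned (Rule 2).
With Marzin and Halarc, Iongal is earned (Rule 3).
With Halarc and Iongal, Valtal is earned (Rule 5).
With Valtal, Qilgor, and Selvor, Tovond is earned (Rule 1).
Qillam would need Tovond and Lambel (Rule 6), but Lambel is never earned. Lambel would need Falmar (Rule 4), but Falmar is never earned. No rule produces Falmar, and it is not given.

Tovond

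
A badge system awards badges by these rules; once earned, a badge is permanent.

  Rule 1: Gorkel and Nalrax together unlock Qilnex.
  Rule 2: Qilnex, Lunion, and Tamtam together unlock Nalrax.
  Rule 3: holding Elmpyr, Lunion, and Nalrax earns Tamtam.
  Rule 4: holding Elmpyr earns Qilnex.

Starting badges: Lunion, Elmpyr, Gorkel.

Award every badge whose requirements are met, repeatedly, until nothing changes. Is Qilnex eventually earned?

Yes

With Elmpyr, Qilnex is earned (Rule 4).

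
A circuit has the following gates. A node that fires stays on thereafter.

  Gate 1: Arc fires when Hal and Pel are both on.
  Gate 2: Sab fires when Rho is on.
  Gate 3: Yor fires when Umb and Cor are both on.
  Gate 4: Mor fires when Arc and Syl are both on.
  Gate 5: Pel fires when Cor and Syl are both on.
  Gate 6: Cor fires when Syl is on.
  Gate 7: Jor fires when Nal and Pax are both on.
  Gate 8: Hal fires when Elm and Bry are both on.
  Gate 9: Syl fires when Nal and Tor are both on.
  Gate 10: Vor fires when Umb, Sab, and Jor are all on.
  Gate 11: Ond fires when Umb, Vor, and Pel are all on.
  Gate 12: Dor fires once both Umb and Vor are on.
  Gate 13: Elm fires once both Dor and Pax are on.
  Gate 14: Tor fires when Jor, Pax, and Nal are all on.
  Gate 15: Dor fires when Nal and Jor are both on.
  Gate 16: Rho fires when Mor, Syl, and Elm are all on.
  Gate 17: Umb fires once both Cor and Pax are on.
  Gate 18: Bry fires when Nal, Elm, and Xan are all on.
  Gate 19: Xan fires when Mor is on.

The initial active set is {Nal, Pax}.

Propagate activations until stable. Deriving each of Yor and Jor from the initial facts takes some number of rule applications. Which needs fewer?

Jor

Jor: Nal and Pax are on, so Jor fires (Gate 7). [1 rule application]
Yor: Nal and Pax are on, so Jor fires (Gate 7). Gate 14: Jor, Pax, and Nal on → Tor on. Nal and Tor are on, so Syl fires (Gate 9). Syl is on, so Cor fires (Gate 6). Cor and Pax are on, so Umb fires (Gate 17). Umb and Cor are on, so Yor fires (Gate 3). [6 rule applications]
Jor needs fewer.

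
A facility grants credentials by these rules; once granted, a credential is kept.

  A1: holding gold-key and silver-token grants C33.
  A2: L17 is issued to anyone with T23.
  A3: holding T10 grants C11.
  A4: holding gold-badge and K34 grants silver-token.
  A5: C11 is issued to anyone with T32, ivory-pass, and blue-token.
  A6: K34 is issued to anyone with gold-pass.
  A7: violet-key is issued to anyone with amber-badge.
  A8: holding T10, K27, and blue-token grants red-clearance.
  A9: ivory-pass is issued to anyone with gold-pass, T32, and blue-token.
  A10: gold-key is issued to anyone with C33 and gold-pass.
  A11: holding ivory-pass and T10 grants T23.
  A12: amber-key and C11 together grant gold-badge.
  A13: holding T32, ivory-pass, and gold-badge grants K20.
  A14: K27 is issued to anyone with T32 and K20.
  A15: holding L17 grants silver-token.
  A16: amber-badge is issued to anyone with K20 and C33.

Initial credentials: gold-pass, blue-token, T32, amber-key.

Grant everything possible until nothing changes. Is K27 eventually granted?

Yes

Holding gold-pass, T32, and blue-token grants ivory-pass (A9).
Holding T32, ivory-pass, and blue-token grants C11 (A5).
Holding amber-key and C11 grants gold-badge (A12).
Holding T32, ivory-pass, and gold-badge grants K20 (A13).
Holding T32 and K20 grants K27 (A14).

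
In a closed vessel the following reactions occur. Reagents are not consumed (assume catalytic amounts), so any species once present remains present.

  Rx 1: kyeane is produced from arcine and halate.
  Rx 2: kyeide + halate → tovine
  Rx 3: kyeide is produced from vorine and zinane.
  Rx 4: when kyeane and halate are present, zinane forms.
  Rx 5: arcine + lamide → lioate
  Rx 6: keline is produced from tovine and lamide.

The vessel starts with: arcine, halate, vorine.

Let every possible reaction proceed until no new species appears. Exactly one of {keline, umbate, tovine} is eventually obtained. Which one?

arcine and halate present → kyeane forms (Rx 1).
kyeane and halate present → zinane forms (Rx 4).
vorine and zinane present → kyeide forms (Rx 3).
kyeide and halate present → tovine forms (Rx 2).
keline would need tovine and lamide (Rx 6), but lamide never forms. No rule produces umbate, and it is not given.

tovine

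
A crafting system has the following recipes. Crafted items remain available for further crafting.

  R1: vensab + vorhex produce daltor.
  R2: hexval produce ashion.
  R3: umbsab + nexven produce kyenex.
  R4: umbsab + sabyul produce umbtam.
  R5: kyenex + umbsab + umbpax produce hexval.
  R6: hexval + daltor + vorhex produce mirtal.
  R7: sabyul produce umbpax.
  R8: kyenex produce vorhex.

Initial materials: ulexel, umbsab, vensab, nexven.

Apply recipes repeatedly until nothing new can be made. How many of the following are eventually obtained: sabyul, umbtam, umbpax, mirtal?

0

No rule produces sabyul, and it is not given.
umbtam would need umbsab and sabyul (R4), but sabyul is never obtained.
umbpax would need sabyul (R7), but sabyul is never obtained.
mirtal would need hexval, daltor, and vorhex (R6), but hexval is never obtained.
None of the 4 are reached.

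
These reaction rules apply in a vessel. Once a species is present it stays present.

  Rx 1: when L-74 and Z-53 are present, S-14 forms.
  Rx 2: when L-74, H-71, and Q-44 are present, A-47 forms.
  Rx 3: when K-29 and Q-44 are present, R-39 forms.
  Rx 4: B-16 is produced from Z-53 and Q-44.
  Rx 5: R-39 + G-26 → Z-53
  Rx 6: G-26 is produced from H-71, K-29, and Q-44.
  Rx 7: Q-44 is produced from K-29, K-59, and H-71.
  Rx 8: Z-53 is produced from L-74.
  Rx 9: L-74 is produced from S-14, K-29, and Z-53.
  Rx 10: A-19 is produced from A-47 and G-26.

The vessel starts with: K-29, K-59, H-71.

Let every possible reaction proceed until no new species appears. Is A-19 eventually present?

A-19 would need A-47 and G-26 (Rx 10), but A-47 never forms.

No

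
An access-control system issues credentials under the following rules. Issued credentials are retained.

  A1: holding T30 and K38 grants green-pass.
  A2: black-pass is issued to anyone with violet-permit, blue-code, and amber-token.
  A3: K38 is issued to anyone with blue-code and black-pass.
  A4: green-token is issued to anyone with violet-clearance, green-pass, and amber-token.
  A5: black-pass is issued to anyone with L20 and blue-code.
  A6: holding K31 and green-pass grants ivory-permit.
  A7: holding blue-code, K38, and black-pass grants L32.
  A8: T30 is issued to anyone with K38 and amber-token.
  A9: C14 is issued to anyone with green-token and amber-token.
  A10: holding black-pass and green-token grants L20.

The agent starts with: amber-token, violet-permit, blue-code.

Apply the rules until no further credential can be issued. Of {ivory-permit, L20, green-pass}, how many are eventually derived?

1

Holding violet-permit, blue-code, and amber-token grants black-pass (A2).
Holding blue-code and black-pass grants K38 (A3).
Holding K38 and amber-token grants T30 (A8).
Holding T30 and K38 grants green-pass (A1).
ivory-permit would need K31 and green-pass (A6), but K31 is never granted.
L20 would need black-pass and green-token (A10), but green-token is never granted.
green-pass: reached.
Reached: green-pass — 1 of the 3.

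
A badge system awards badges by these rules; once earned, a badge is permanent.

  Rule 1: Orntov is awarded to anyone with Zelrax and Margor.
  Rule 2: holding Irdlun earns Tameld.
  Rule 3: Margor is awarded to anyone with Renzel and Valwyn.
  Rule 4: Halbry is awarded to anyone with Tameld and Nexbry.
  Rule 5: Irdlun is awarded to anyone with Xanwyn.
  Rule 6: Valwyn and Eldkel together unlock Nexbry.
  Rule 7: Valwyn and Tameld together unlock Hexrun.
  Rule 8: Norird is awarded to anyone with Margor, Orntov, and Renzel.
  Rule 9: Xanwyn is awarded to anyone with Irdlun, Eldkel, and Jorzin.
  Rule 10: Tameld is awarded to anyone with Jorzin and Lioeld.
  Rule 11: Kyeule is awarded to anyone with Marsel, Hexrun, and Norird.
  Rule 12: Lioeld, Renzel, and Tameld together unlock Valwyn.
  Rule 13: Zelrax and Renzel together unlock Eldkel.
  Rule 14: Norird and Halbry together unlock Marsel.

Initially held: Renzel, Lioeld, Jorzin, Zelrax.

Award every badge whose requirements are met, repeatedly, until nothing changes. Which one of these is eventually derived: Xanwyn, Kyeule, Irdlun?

Kyeule

With Zelrax and Renzel, Eldkel is earned (Rule 13).
With Jorzin and Lioeld, Tameld is earned (Rule 10).
With Lioeld, Renzel, and Tameld, Valwyn is earned (Rule 12).
With Valwyn and Tameld, Hexrun is earned (Rule 7).
With Renzel and Valwyn, Margor is earned (Rule 3).
With Valwyn and Eldkel, Nexbry is earned (Rule 6).
With Zelrax and Margor, Orntov is earned (Rule 1).
With Tameld and Nexbry, Halbry is earned (Rule 4).
With Margor, Orntov, and Renzel, Norird is earned (Rule 8).
With Norird and Halbry, Marsel is earned (Rule 14).
With Marsel, Hexrun, and Norird, Kyeule is earned (Rule 11).
Xanwyn would need Irdlun, Eldkel, and Jorzin (Rule 9), but Irdlun is never earned. Irdlun would need Xanwyn (Rule 5), but Xanwyn is never earned.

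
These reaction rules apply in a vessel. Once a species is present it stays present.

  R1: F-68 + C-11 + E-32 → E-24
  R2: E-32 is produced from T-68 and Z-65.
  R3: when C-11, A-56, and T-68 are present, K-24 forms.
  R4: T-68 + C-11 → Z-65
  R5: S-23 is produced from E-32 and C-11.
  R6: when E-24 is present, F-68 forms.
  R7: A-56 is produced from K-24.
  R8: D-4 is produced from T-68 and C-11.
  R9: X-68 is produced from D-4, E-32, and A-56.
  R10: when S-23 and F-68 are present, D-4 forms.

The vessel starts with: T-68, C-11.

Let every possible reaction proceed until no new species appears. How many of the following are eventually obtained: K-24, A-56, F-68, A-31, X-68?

K-24 would need C-11, A-56, and T-68 (R3), but A-56 never forms.
A-56 would need K-24 (R7), but K-24 never forms.
F-68 would need E-24 (R6), but E-24 never forms.
No rule produces A-31, and it is not given.
X-68 would need D-4, E-32, and A-56 (R9), but A-56 never forms.
None of the 5 are reached.

0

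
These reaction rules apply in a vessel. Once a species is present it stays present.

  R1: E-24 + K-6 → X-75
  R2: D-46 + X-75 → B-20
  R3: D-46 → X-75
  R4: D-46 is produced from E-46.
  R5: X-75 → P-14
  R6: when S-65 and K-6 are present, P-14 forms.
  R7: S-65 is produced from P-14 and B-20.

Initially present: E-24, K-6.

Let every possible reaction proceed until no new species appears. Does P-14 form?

Yes

E-24 and K-6 present → X-75 forms (R1).
X-75 present → P-14 forms (R5).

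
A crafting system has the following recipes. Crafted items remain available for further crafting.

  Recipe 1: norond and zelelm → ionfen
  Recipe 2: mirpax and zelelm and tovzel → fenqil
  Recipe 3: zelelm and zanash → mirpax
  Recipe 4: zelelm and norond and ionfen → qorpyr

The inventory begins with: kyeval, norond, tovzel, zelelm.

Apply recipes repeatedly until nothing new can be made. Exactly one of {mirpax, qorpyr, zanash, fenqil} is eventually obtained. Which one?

qorpyr

Using Recipe 1, norond and zelelm make ionfen.
Using Recipe 4, zelelm, norond, and ionfen make qorpyr.
mirpax would need zelelm and zanash (Recipe 3), but zanash is never obtained. fenqil would need mirpax, zelelm, and tovzel (Recipe 2), but mirpax is never obtained. No rule produces zanash, and it is not given.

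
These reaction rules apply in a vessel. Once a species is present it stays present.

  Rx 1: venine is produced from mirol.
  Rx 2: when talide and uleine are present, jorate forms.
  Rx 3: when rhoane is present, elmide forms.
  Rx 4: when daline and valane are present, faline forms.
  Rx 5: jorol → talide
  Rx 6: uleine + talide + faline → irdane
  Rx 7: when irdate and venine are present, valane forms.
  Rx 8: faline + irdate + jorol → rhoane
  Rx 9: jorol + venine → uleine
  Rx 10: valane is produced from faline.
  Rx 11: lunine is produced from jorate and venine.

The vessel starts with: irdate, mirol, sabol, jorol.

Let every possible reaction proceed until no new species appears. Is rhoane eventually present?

rhoane would need faline, irdate, and jorol (Rx 8), but faline never forms.

No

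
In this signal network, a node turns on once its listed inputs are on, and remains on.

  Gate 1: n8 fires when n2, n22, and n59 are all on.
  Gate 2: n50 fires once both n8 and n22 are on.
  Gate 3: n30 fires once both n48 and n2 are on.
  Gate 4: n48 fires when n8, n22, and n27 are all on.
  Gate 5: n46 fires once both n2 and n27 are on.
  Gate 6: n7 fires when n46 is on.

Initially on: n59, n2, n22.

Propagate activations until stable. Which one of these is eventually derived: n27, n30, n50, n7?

n50

Gate 1: n2, n22, and n59 on → n8 on.
n8 and n22 are on, so n50 fires (Gate 2).
n30 would need n48 and n2 (Gate 3), but n48 never turns on. n7 would need n46 (Gate 6), but n46 never turns on. No rule produces n27, and it is not given.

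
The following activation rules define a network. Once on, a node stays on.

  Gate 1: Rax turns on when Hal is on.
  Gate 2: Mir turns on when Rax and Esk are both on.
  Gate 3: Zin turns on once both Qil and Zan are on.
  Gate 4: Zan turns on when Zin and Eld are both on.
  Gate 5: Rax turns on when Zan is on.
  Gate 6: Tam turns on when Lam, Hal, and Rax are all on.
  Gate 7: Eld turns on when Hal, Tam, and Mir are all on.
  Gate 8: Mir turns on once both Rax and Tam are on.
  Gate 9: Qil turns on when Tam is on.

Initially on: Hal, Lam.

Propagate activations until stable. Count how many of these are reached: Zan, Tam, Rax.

2

Gate 1: Hal on → Rax on.
Gate 6: Lam, Hal, and Rax on → Tam on.
Zan would need Zin and Eld (Gate 4), but Zin never turns on.
Tam: reached.
Rax: reached.
Reached: Tam and Rax — 2 of the 3.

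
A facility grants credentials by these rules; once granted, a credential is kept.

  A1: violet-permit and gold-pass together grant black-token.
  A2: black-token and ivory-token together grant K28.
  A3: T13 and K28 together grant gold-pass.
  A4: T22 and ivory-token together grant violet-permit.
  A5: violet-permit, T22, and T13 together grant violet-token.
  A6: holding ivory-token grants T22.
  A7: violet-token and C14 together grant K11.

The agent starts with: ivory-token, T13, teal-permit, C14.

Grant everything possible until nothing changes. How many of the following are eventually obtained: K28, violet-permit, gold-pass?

Holding ivory-token grants T22 (A6).
Holding T22 and ivory-token grants violet-permit (A4).
K28 would need black-token and ivory-token (A2), but black-token is never granted.
violet-permit: reached.
gold-pass would need T13 and K28 (A3), but K28 is never granted.
Reached: violet-permit — 1 of the 3.

1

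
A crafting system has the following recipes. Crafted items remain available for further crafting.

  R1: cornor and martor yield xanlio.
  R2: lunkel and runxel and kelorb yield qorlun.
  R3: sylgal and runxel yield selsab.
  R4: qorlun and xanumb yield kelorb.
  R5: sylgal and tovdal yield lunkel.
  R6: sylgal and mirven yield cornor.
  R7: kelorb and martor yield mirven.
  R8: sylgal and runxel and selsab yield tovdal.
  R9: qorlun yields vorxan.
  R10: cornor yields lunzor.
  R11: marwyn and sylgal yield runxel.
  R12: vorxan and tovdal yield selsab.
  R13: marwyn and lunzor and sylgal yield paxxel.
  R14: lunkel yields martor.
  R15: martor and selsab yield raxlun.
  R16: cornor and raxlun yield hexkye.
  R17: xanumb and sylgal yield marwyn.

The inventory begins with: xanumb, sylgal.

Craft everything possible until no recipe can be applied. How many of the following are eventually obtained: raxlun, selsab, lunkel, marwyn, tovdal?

xanumb and sylgal → marwyn (R17).
marwyn and sylgal → runxel (R11).
sylgal and runxel → selsab (R3).
sylgal and runxel and selsab → tovdal (R8).
sylgal and tovdal → lunkel (R5).
lunkel → martor (R14).
martor and selsab → raxlun (R15).
raxlun: reached.
selsab: reached.
lunkel: reached.
marwyn: reached.
tovdal: reached.
All 5 are reached.

5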